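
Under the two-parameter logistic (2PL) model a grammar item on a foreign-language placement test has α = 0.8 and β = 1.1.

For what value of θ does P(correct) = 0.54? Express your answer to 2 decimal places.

1.30

P(θ) = 1 / (1 + exp(−α(θ − β)))
logit = ln(0.5400/0.4600) = 0.1603
θ = β + logit/(α) = 1.1 + 0.1603/0.8000 = 1.3004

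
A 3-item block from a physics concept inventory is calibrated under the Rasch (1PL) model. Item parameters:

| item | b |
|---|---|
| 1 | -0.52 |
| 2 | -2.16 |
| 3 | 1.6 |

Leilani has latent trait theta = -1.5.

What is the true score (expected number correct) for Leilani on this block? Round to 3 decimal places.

P(theta) = 1 / (1 + exp(−(theta − b)))
P_1 = 1/(1+e^{0.9800}) = 0.2729
P_2 = 1/(1+e^{-0.6600}) = 0.6593
P_3 = 1/(1+e^{3.1000}) = 0.0431
E[score] = 0.2729 + 0.6593 + 0.0431 = 0.9753

0.975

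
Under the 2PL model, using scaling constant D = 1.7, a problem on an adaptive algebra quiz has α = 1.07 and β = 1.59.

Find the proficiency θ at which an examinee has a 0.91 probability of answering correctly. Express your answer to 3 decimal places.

2.862

P(θ) = 1 / (1 + exp(−D·α(θ − β)))
logit = ln(0.9100/0.0900) = 2.3136
θ = β + logit/(1.7·α) = 1.59 + 2.3136/1.8190 = 2.8619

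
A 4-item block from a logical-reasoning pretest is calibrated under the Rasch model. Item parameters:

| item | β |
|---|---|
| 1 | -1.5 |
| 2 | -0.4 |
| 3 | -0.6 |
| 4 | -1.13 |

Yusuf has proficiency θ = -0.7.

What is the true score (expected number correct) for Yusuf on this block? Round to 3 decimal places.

2.196

P(θ) = 1 / (1 + exp(−(θ − β)))
P_1 = 1/(1+e^{-0.8000}) = 0.6900
P_2 = 1/(1+e^{0.3000}) = 0.4256
P_3 = 1/(1+e^{0.1000}) = 0.4750
P_4 = 1/(1+e^{-0.4300}) = 0.6059
E[score] = 0.6900 + 0.4256 + 0.4750 + 0.6059 = 2.1964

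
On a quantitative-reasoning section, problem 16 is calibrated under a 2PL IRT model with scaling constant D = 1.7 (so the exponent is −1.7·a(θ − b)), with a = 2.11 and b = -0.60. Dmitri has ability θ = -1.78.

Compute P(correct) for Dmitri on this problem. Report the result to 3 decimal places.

P(θ) = 1 / (1 + exp(−D·a(θ − b)))
Exponent: 1.7 × 2.11 × (-1.78 − (-0.60)) = -4.2327
1/(1 + e^{4.2327}) = 0.0143
P = 0.0143

0.014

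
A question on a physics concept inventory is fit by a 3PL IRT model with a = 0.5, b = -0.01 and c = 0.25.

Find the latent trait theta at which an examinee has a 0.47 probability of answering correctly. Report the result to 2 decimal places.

-1.77

P(theta) = c + (1 − c) · 1 / (1 + exp(−a(theta − b)))
Remove guessing floor: (0.47 − 0.25)/(1 − 0.25) = 0.2933
logit = ln(0.2933/0.7067) = -0.8792
theta = b + logit/(a) = -0.01 + (-0.8792)/0.5000 = -1.7685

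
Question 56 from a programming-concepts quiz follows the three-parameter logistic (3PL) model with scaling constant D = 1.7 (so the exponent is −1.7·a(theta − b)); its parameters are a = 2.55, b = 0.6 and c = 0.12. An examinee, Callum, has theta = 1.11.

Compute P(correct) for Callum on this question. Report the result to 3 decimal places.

P(theta) = c + (1 − c) · 1 / (1 + exp(−D·a(theta − b)))
Exponent: 1.7 × 2.55 × (1.11 − 0.6) = 2.2109
1/(1 + e^{-2.2109}) = 0.9012
P = 0.12 + 0.88 × 0.9012 = 0.9131

0.913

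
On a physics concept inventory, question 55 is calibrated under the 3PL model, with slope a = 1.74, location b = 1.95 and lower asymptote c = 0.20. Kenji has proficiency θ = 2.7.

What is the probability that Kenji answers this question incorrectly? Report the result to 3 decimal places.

P(θ) = c + (1 − c) · 1 / (1 + exp(−a(θ − b)))
Exponent: 1.74 × (2.7 − 1.95) = 1.3050
1/(1 + e^{-1.3050}) = 0.7867
P = 0.20 + 0.80 × 0.7867 = 0.8293
P(incorrect) = 1 − 0.8293 = 0.1707

0.171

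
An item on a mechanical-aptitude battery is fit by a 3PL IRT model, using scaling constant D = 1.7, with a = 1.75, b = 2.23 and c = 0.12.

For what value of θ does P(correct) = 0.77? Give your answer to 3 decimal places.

P(θ) = c + (1 − c) · 1 / (1 + exp(−D·a(θ − b)))
Remove guessing floor: (0.77 − 0.12)/(1 − 0.12) = 0.7386
logit = ln(0.7386/0.2614) = 1.0389
θ = b + logit/(1.7·a) = 2.23 + 1.0389/2.9750 = 2.5792

2.579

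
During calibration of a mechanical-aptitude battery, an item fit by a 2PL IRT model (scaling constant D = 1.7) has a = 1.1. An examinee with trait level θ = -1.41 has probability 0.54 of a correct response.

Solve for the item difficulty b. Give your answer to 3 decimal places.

P(θ) = 1 / (1 + exp(−D·a(θ − b)))
logit(0.54) = ln(0.54/0.46) = 0.1603
b = θ − logit/(1.7·a) = -1.41 − 0.1603/1.8700 = -1.4957

-1.496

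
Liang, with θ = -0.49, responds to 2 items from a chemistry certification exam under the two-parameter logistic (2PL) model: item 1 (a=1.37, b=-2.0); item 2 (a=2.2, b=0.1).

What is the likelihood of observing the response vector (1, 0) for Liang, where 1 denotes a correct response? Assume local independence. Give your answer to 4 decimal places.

0.6974

P(θ) = 1 / (1 + exp(−a(θ − b)))
P_1 = 1/(1+e^{-2.0687}) = 0.8878
P_2 = 1/(1+e^{1.2980}) = 0.2145
L = P_1 × (1−P_2) = 0.8878 × 0.7855 = 0.69738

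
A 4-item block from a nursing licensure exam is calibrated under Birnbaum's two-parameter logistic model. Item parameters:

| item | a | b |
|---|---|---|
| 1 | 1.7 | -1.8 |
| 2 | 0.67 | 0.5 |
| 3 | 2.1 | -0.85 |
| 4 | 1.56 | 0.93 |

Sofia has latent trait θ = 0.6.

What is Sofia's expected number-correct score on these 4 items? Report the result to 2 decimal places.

P(θ) = 1 / (1 + exp(−a(θ − b)))
P_1 = 1/(1+e^{-4.0800}) = 0.9834
P_2 = 1/(1+e^{-0.0670}) = 0.5167
P_3 = 1/(1+e^{-3.0450}) = 0.9546
P_4 = 1/(1+e^{0.5148}) = 0.3741
E[score] = 0.9834 + 0.5167 + 0.9546 + 0.3741 = 2.8288

2.83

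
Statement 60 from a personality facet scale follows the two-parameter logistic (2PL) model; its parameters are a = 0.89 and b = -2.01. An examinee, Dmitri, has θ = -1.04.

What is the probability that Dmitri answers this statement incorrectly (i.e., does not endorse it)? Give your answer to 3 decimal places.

0.297

P(θ) = 1 / (1 + exp(−a(θ − b)))
Exponent: 0.89 × (-1.04 − (-2.01)) = 0.8633
1/(1 + e^{-0.8633}) = 0.7033
P(incorrect) = 1 − 0.7033 = 0.2967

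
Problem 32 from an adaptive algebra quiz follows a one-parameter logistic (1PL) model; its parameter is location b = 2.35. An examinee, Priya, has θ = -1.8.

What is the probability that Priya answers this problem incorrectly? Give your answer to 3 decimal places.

0.984

P(θ) = 1 / (1 + exp(−(θ − b)))
Exponent: (-1.8 − 2.35) = -4.1500
1/(1 + e^{4.1500}) = 0.0155
P = 0.0155
P(incorrect) = 1 − 0.0155 = 0.9845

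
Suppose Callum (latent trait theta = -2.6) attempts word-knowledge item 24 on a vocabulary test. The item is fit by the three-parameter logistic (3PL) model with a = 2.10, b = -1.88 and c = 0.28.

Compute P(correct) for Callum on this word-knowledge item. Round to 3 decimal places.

P(theta) = c + (1 − c) · 1 / (1 + exp(−a(theta − b)))
Exponent: 2.10 × (-2.6 − (-1.88)) = -1.5120
1/(1 + e^{1.5120}) = 0.1806
P = 0.28 + 0.72 × 0.1806 = 0.4101

0.410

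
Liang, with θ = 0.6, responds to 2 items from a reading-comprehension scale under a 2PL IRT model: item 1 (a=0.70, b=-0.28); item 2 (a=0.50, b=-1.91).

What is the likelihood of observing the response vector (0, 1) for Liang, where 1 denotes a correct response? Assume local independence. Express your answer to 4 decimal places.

P(θ) = 1 / (1 + exp(−a(θ − b)))
P_1 = 1/(1+e^{-0.6160}) = 0.6493
P_2 = 1/(1+e^{-1.2550}) = 0.7782
L = (1−P_1) × P_2 = 0.3507 × 0.7782 = 0.27290

0.2729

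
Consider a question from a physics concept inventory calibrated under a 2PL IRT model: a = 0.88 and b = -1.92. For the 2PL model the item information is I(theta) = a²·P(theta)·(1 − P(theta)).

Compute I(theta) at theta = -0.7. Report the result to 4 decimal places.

P = 1/(1+e^{-1.0736}) = 0.7453
P(1−P) = 0.7453 × 0.2547 = 0.1898
I = a² × P(1−P) = 0.88² × 0.1898 = 0.14701

0.1470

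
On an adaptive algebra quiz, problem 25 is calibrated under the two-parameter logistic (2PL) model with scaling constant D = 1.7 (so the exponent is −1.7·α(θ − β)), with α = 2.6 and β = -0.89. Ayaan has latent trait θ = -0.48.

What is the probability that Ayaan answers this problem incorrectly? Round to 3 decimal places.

P(θ) = 1 / (1 + exp(−D·α(θ − β)))
Exponent: 1.7 × 2.6 × (-0.48 − (-0.89)) = 1.8122
1/(1 + e^{-1.8122}) = 0.8596
P = 0.8596
P(incorrect) = 1 − 0.8596 = 0.1404

0.140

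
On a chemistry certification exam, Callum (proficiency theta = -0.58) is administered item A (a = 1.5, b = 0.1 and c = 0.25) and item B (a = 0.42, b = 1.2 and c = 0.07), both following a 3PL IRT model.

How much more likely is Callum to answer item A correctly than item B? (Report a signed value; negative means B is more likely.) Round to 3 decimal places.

0.080

P(theta) = c + (1 − c) · 1 / (1 + exp(−a(theta − b)))
P_A = 0.4488
P_B = 0.3689
P_A − P_B = 0.0799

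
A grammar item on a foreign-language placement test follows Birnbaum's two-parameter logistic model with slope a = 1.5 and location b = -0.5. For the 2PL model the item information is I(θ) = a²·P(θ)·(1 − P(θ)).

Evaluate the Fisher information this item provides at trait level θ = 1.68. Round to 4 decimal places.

P = 1/(1+e^{-3.2700}) = 0.9634
P(1−P) = 0.9634 × 0.0366 = 0.0353
I = a² × P(1−P) = 1.5² × 0.0353 = 0.07937

0.0794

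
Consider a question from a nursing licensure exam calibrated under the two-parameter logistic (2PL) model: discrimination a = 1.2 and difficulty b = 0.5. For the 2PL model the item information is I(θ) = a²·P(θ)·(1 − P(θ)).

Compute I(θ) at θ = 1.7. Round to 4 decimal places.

P = 1/(1+e^{-1.4400}) = 0.8085
P(1−P) = 0.8085 × 0.1915 = 0.1549
I = a² × P(1−P) = 1.2² × 0.1549 = 0.22299

0.2230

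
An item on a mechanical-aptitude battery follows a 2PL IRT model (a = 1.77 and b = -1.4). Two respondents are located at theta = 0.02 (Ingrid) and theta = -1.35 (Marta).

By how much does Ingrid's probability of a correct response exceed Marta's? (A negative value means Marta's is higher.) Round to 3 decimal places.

0.403

P(theta) = 1 / (1 + exp(−a(theta − b)))
P(Ingrid) = 0.9251  [exponent 2.5134]
P(Marta) = 0.5221  [exponent 0.0885]
Difference = 0.9251 − 0.5221 = 0.4030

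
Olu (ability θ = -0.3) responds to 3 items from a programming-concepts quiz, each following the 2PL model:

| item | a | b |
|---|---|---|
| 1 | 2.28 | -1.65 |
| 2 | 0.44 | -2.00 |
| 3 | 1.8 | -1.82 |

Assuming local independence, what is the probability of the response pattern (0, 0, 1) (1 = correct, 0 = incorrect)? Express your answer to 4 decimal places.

0.0133

P(θ) = 1 / (1 + exp(−a(θ − b)))
P_1 = 1/(1+e^{-3.0780}) = 0.9560
P_2 = 1/(1+e^{-0.7480}) = 0.6787
P_3 = 1/(1+e^{-2.7360}) = 0.9391
L = (1−P_1) × (1−P_2) × P_3 = 0.0440 × 0.3213 × 0.9391 = 0.01328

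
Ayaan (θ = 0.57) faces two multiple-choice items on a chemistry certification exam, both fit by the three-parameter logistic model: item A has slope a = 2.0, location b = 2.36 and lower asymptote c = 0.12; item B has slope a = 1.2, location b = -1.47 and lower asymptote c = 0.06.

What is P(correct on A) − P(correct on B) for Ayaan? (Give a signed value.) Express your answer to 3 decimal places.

P(θ) = c + (1 − c) · 1 / (1 + exp(−a(θ − b)))
P_A = 0.1439
P_B = 0.9252
P_A − P_B = -0.7813

-0.781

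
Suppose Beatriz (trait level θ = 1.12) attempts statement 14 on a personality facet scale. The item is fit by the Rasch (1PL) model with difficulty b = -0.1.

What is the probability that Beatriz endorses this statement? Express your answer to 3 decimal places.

0.772

P(θ) = 1 / (1 + exp(−(θ − b)))
Exponent: (1.12 − (-0.1)) = 1.2200
1/(1 + e^{-1.2200}) = 0.7721
P = 0.7721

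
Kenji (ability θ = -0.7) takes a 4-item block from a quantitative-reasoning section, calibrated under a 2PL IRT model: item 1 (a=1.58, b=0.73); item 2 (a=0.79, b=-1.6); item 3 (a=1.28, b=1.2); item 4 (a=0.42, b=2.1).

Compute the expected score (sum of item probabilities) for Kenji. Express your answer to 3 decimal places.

P(θ) = 1 / (1 + exp(−a(θ − b)))
P_1 = 1/(1+e^{2.2594}) = 0.0945
P_2 = 1/(1+e^{-0.7110}) = 0.6706
P_3 = 1/(1+e^{2.4320}) = 0.0808
P_4 = 1/(1+e^{1.1760}) = 0.2358
E[score] = 0.0945 + 0.6706 + 0.0808 + 0.2358 = 1.0817

1.082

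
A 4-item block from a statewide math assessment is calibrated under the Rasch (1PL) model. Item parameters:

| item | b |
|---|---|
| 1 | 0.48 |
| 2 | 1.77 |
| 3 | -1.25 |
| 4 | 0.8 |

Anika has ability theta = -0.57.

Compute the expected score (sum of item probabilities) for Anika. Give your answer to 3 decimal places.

P(theta) = 1 / (1 + exp(−(theta − b)))
P_1 = 1/(1+e^{1.0500}) = 0.2592
P_2 = 1/(1+e^{2.3400}) = 0.0879
P_3 = 1/(1+e^{-0.6800}) = 0.6637
P_4 = 1/(1+e^{1.3700}) = 0.2026
E[score] = 0.2592 + 0.0879 + 0.6637 + 0.2026 = 1.2134

1.213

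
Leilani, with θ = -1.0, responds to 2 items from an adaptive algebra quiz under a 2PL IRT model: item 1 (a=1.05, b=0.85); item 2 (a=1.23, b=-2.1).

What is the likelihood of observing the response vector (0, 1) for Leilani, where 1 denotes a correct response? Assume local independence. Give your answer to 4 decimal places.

0.6950

P(θ) = 1 / (1 + exp(−a(θ − b)))
P_1 = 1/(1+e^{1.9425}) = 0.1254
P_2 = 1/(1+e^{-1.3530}) = 0.7946
L = (1−P_1) × P_2 = 0.8746 × 0.7946 = 0.69500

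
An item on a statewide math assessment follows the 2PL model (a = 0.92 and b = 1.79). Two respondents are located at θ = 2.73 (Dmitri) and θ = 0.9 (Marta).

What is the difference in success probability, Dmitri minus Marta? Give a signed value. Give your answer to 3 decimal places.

P(θ) = 1 / (1 + exp(−a(θ − b)))
P(Dmitri) = 0.7037  [exponent 0.8648]
P(Marta) = 0.3060  [exponent -0.8188]
Difference = 0.7037 − 0.3060 = 0.3976

0.398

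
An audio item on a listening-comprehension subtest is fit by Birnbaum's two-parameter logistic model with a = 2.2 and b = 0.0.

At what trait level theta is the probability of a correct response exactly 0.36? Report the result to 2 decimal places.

-0.26

P(theta) = 1 / (1 + exp(−a(theta − b)))
logit = ln(0.3600/0.6400) = -0.5754
theta = b + logit/(a) = 0.0 + (-0.5754)/2.2000 = -0.2615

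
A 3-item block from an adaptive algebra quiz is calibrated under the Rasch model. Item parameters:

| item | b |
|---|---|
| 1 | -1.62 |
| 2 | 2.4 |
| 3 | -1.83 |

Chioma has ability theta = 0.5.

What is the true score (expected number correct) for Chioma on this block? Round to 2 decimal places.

P(theta) = 1 / (1 + exp(−(theta − b)))
P_1 = 1/(1+e^{-2.1200}) = 0.8928
P_2 = 1/(1+e^{1.9000}) = 0.1301
P_3 = 1/(1+e^{-2.3300}) = 0.9113
E[score] = 0.8928 + 0.1301 + 0.9113 = 1.9343

1.93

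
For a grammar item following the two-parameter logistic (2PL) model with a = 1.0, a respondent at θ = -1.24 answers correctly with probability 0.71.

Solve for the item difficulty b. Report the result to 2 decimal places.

-2.14

P(θ) = 1 / (1 + exp(−a(θ − b)))
logit(0.71) = ln(0.71/0.29) = 0.8954
b = θ − logit/(a) = -1.24 − 0.8954/1.0000 = -2.1354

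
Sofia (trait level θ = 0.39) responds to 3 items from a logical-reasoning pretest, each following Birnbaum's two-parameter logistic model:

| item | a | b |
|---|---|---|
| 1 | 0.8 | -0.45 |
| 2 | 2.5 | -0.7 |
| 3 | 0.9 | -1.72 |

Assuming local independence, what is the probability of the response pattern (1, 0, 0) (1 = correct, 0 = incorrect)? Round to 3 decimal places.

0.005

P(θ) = 1 / (1 + exp(−a(θ − b)))
P_1 = 1/(1+e^{-0.6720}) = 0.6620
P_2 = 1/(1+e^{-2.7250}) = 0.9385
P_3 = 1/(1+e^{-1.8990}) = 0.8698
L = P_1 × (1−P_2) × (1−P_3) = 0.6620 × 0.0615 × 0.1302 = 0.00530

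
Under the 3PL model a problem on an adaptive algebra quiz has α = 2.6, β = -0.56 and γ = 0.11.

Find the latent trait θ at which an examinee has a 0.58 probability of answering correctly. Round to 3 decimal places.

P(θ) = γ + (1 − γ) · 1 / (1 + exp(−α(θ − β)))
Remove guessing floor: (0.58 − 0.11)/(1 − 0.11) = 0.5281
logit = ln(0.5281/0.4719) = 0.1125
θ = β + logit/(α) = -0.56 + 0.1125/2.6000 = -0.5167

-0.517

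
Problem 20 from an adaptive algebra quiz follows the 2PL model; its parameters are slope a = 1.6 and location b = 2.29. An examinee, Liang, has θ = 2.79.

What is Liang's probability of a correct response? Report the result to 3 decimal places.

P(θ) = 1 / (1 + exp(−a(θ − b)))
Exponent: 1.6 × (2.79 − 2.29) = 0.8000
1/(1 + e^{-0.8000}) = 0.6900

0.690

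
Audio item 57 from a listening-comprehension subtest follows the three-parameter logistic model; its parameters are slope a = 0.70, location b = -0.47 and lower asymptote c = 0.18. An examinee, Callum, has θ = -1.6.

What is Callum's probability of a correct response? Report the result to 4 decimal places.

0.4358

P(θ) = c + (1 − c) · 1 / (1 + exp(−a(θ − b)))
Exponent: 0.70 × (-1.6 − (-0.47)) = -0.7910
1/(1 + e^{0.7910}) = 0.3120
P = 0.18 + 0.82 × 0.3120 = 0.4358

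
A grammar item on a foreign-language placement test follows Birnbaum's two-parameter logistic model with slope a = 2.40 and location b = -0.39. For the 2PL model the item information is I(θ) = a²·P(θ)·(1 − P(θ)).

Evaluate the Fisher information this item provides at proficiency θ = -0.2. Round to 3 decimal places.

1.368

P = 1/(1+e^{-0.4560}) = 0.6121
P(1−P) = 0.6121 × 0.3879 = 0.2374
I = a² × P(1−P) = 2.40² × 0.2374 = 1.36766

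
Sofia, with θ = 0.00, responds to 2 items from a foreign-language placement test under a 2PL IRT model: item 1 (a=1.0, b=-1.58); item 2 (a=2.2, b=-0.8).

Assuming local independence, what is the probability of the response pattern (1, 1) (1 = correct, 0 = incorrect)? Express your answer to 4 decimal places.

0.7075

P(θ) = 1 / (1 + exp(−a(θ − b)))
P_1 = 1/(1+e^{-1.5800}) = 0.8292
P_2 = 1/(1+e^{-1.7600}) = 0.8532
L = P_1 × P_2 = 0.8292 × 0.8532 = 0.70749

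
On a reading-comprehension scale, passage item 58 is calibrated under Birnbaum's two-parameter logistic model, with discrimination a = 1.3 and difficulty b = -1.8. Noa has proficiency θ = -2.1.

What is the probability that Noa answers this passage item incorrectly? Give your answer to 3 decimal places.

0.596

P(θ) = 1 / (1 + exp(−a(θ − b)))
Exponent: 1.3 × (-2.1 − (-1.8)) = -0.3900
1/(1 + e^{0.3900}) = 0.4037
P(incorrect) = 1 − 0.4037 = 0.5963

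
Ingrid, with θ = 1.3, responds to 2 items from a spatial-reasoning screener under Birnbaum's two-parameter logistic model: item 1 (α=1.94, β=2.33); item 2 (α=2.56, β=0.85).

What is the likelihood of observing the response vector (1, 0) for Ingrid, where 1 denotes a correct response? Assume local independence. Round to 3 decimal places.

0.029

P(θ) = 1 / (1 + exp(−α(θ − β)))
P_1 = 1/(1+e^{1.9982}) = 0.1194
P_2 = 1/(1+e^{-1.1520}) = 0.7599
L = P_1 × (1−P_2) = 0.1194 × 0.2401 = 0.02867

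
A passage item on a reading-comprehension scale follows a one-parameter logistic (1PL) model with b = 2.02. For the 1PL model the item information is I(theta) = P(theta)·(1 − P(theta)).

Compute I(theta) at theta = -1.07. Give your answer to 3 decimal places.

0.042

P = 1/(1+e^{3.0900}) = 0.0435
P(1−P) = 0.0435 × 0.9565 = 0.0416
I = P(1−P) = 0.04163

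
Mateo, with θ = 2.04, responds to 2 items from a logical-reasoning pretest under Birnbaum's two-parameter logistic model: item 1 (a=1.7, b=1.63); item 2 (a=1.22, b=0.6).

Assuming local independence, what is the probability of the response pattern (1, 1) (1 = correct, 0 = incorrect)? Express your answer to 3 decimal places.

0.569

P(θ) = 1 / (1 + exp(−a(θ − b)))
P_1 = 1/(1+e^{-0.6970}) = 0.6675
P_2 = 1/(1+e^{-1.7568}) = 0.8528
L = P_1 × P_2 = 0.6675 × 0.8528 = 0.56927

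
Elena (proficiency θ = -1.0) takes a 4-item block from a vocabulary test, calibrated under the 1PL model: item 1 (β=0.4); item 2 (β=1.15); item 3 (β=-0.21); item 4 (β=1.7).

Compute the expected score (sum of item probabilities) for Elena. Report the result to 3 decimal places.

P(θ) = 1 / (1 + exp(−(θ − β)))
P_1 = 1/(1+e^{1.4000}) = 0.1978
P_2 = 1/(1+e^{2.1500}) = 0.1043
P_3 = 1/(1+e^{0.7900}) = 0.3122
P_4 = 1/(1+e^{2.7000}) = 0.0630
E[score] = 0.1978 + 0.1043 + 0.3122 + 0.0630 = 0.6773

0.677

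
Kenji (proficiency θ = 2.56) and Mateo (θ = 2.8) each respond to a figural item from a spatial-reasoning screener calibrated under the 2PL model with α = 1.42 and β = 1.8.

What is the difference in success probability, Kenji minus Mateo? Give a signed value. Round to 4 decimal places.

P(θ) = 1 / (1 + exp(−α(θ − β)))
P(Kenji) = 0.7463  [exponent 1.0792]
P(Mateo) = 0.8053  [exponent 1.4200]
Difference = 0.7463 − 0.8053 = -0.0590

-0.0590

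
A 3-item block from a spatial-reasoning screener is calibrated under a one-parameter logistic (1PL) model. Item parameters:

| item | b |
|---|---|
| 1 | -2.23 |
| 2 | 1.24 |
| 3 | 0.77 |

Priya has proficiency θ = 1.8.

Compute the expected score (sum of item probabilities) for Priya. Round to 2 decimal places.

2.36

P(θ) = 1 / (1 + exp(−(θ − b)))
P_1 = 1/(1+e^{-4.0300}) = 0.9825
P_2 = 1/(1+e^{-0.5600}) = 0.6365
P_3 = 1/(1+e^{-1.0300}) = 0.7369
E[score] = 0.9825 + 0.6365 + 0.7369 = 2.3559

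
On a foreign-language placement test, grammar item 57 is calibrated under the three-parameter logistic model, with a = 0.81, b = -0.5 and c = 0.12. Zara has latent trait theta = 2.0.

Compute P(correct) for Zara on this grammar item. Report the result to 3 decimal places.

P(theta) = c + (1 − c) · 1 / (1 + exp(−a(theta − b)))
Exponent: 0.81 × (2.0 − (-0.5)) = 2.0250
1/(1 + e^{-2.0250}) = 0.8834
P = 0.12 + 0.88 × 0.8834 = 0.8974

0.897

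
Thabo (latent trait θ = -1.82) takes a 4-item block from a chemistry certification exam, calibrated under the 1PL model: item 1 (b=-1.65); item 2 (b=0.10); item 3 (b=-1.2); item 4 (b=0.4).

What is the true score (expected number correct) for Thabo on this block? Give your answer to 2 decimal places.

1.03

P(θ) = 1 / (1 + exp(−(θ − b)))
P_1 = 1/(1+e^{0.1700}) = 0.4576
P_2 = 1/(1+e^{1.9200}) = 0.1279
P_3 = 1/(1+e^{0.6200}) = 0.3498
P_4 = 1/(1+e^{2.2200}) = 0.0980
E[score] = 0.4576 + 0.1279 + 0.3498 + 0.0980 = 1.0332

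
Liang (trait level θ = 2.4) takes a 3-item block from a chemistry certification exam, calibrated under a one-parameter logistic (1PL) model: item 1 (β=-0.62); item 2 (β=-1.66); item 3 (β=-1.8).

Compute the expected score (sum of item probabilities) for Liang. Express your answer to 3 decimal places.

2.922

P(θ) = 1 / (1 + exp(−(θ − β)))
P_1 = 1/(1+e^{-3.0200}) = 0.9535
P_2 = 1/(1+e^{-4.0600}) = 0.9830
P_3 = 1/(1+e^{-4.2000}) = 0.9852
E[score] = 0.9535 + 0.9830 + 0.9852 = 2.9217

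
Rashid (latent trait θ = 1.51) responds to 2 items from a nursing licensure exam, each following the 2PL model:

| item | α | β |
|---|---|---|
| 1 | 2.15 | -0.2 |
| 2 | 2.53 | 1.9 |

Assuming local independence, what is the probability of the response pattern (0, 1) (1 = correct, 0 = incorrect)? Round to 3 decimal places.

P(θ) = 1 / (1 + exp(−α(θ − β)))
P_1 = 1/(1+e^{-3.6765}) = 0.9753
P_2 = 1/(1+e^{0.9867}) = 0.2716
L = (1−P_1) × P_2 = 0.0247 × 0.2716 = 0.00670

0.007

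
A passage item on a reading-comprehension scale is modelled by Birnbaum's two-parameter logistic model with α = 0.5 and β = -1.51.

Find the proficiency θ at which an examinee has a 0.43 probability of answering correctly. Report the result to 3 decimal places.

P(θ) = 1 / (1 + exp(−α(θ − β)))
logit = ln(0.4300/0.5700) = -0.2819
θ = β + logit/(α) = -1.51 + (-0.2819)/0.5000 = -2.0737

-2.074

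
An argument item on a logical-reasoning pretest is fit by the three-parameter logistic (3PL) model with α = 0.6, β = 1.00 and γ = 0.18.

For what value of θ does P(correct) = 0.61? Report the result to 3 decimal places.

1.163

P(θ) = γ + (1 − γ) · 1 / (1 + exp(−α(θ − β)))
Remove guessing floor: (0.61 − 0.18)/(1 − 0.18) = 0.5244
logit = ln(0.5244/0.4756) = 0.0976
θ = β + logit/(α) = 1.00 + 0.0976/0.6000 = 1.1627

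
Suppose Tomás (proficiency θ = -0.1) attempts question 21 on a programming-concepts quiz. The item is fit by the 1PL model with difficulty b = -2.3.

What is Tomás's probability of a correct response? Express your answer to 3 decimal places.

P(θ) = 1 / (1 + exp(−(θ − b)))
Exponent: (-0.1 − (-2.3)) = 2.2000
1/(1 + e^{-2.2000}) = 0.9002
P = 0.9002

0.900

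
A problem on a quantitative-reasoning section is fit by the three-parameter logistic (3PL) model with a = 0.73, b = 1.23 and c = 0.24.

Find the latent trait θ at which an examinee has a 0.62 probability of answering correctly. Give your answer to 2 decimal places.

P(θ) = c + (1 − c) · 1 / (1 + exp(−a(θ − b)))
Remove guessing floor: (0.62 − 0.24)/(1 − 0.24) = 0.5000
logit = ln(0.5000/0.5000) = 0.0000
θ = b + logit/(a) = 1.23 + 0.0000/0.7300 = 1.2300

1.23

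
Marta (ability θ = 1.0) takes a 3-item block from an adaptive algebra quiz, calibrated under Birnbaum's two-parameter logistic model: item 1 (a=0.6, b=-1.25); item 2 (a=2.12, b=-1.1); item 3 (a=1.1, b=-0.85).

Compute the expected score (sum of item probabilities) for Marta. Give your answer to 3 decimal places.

2.667

P(θ) = 1 / (1 + exp(−a(θ − b)))
P_1 = 1/(1+e^{-1.3500}) = 0.7941
P_2 = 1/(1+e^{-4.4520}) = 0.9885
P_3 = 1/(1+e^{-2.0350}) = 0.8844
E[score] = 0.7941 + 0.9885 + 0.8844 = 2.6670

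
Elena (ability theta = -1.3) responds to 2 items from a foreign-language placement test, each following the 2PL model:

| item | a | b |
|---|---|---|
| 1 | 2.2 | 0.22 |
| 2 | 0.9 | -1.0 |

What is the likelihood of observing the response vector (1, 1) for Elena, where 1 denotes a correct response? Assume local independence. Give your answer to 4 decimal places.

0.0148

P(theta) = 1 / (1 + exp(−a(theta − b)))
P_1 = 1/(1+e^{3.3440}) = 0.0341
P_2 = 1/(1+e^{0.2700}) = 0.4329
L = P_1 × P_2 = 0.0341 × 0.4329 = 0.01476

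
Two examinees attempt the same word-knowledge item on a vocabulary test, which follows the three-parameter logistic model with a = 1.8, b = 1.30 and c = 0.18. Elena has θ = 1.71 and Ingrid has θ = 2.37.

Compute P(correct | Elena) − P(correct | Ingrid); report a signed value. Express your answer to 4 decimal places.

-0.1609

P(θ) = c + (1 − c) · 1 / (1 + exp(−a(θ − b)))
P(Elena) = 0.7348  [exponent 0.7380]
P(Ingrid) = 0.8957  [exponent 1.9260]
Difference = 0.7348 − 0.8957 = -0.1609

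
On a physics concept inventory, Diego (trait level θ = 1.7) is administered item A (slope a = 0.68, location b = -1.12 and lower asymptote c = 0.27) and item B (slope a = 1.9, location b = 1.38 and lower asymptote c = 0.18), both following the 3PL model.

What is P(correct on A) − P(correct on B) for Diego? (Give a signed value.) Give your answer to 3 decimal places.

P(θ) = c + (1 − c) · 1 / (1 + exp(−a(θ − b)))
P_A = 0.9065
P_B = 0.7109
P_A − P_B = 0.1955

0.196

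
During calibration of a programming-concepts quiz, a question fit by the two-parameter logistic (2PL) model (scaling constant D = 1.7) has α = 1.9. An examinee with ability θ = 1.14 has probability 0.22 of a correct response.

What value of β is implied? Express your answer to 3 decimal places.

P(θ) = 1 / (1 + exp(−D·α(θ − β)))
logit(0.22) = ln(0.22/0.78) = -1.2657
β = θ − logit/(1.7·α) = 1.14 − (-1.2657)/3.2300 = 1.5318

1.532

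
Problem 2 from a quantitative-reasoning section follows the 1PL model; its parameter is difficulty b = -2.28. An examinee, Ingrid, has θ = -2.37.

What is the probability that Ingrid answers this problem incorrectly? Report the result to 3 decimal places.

0.522

P(θ) = 1 / (1 + exp(−(θ − b)))
Exponent: (-2.37 − (-2.28)) = -0.0900
1/(1 + e^{0.0900}) = 0.4775
P = 0.4775
P(incorrect) = 1 − 0.4775 = 0.5225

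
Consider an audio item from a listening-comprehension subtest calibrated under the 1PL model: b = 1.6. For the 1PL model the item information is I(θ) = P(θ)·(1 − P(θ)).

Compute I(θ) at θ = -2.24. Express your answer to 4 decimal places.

P = 1/(1+e^{3.8400}) = 0.0210
P(1−P) = 0.0210 × 0.9790 = 0.0206
I = P(1−P) = 0.02060

0.0206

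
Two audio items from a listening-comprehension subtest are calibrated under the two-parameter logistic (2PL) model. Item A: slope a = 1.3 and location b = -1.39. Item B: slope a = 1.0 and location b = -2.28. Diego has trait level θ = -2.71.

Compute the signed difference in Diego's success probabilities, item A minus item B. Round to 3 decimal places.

-0.242

P(θ) = 1 / (1 + exp(−a(θ − b)))
P_A = 0.1524
P_B = 0.3941
P_A − P_B = -0.2417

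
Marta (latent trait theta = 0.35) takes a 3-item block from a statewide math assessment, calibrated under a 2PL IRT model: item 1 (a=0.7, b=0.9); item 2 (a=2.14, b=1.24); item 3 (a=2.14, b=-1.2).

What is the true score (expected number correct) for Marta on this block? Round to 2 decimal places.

1.50

P(theta) = 1 / (1 + exp(−a(theta − b)))
P_1 = 1/(1+e^{0.3850}) = 0.4049
P_2 = 1/(1+e^{1.9046}) = 0.1296
P_3 = 1/(1+e^{-3.3170}) = 0.9650
E[score] = 0.4049 + 0.1296 + 0.9650 = 1.4995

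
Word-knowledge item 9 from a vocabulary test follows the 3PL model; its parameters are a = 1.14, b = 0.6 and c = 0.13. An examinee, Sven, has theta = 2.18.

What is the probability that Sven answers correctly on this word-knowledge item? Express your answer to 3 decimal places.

0.877

P(theta) = c + (1 − c) · 1 / (1 + exp(−a(theta − b)))
Exponent: 1.14 × (2.18 − 0.6) = 1.8012
1/(1 + e^{-1.8012}) = 0.8583
P = 0.13 + 0.87 × 0.8583 = 0.8767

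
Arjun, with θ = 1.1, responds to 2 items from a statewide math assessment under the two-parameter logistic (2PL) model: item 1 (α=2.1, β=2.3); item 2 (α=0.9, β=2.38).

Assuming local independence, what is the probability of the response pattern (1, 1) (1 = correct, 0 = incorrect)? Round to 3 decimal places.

P(θ) = 1 / (1 + exp(−α(θ − β)))
P_1 = 1/(1+e^{2.5200}) = 0.0745
P_2 = 1/(1+e^{1.1520}) = 0.2401
L = P_1 × P_2 = 0.0745 × 0.2401 = 0.01788

0.018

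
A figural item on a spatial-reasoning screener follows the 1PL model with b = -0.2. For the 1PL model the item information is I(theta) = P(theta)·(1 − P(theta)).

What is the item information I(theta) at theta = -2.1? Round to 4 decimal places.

P = 1/(1+e^{1.9000}) = 0.1301
P(1−P) = 0.1301 × 0.8699 = 0.1132
I = P(1−P) = 0.11318

0.1132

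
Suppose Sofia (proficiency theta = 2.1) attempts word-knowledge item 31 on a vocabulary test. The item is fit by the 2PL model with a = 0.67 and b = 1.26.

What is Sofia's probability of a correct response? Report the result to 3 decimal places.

0.637

P(theta) = 1 / (1 + exp(−a(theta − b)))
Exponent: 0.67 × (2.1 − 1.26) = 0.5628
1/(1 + e^{-0.5628}) = 0.6371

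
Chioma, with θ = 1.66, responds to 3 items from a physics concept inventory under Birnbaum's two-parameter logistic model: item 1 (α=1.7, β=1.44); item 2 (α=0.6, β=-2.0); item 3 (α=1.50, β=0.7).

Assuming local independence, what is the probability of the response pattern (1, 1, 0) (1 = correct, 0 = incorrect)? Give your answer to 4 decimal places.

P(θ) = 1 / (1 + exp(−α(θ − β)))
P_1 = 1/(1+e^{-0.3740}) = 0.5924
P_2 = 1/(1+e^{-2.1960}) = 0.8999
P_3 = 1/(1+e^{-1.4400}) = 0.8085
L = P_1 × P_2 × (1−P_3) = 0.5924 × 0.8999 × 0.1915 = 0.10212

0.1021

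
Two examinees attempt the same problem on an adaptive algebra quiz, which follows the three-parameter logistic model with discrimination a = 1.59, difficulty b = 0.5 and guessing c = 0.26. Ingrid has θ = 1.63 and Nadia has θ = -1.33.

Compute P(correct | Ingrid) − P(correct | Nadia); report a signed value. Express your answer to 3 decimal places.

0.596

P(θ) = c + (1 − c) · 1 / (1 + exp(−a(θ − b)))
P(Ingrid) = 0.8947  [exponent 1.7967]
P(Nadia) = 0.2982  [exponent -2.9097]
Difference = 0.8947 − 0.2982 = 0.5965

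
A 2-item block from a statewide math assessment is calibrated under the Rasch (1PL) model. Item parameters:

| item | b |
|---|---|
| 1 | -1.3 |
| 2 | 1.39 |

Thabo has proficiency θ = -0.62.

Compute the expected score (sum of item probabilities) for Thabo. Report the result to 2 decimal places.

0.78

P(θ) = 1 / (1 + exp(−(θ − b)))
P_1 = 1/(1+e^{-0.6800}) = 0.6637
P_2 = 1/(1+e^{2.0100}) = 0.1182
E[score] = 0.6637 + 0.1182 = 0.7819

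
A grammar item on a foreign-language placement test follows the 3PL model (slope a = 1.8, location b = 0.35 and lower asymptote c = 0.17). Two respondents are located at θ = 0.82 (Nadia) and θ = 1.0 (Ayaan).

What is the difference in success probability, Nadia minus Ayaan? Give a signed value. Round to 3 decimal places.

-0.053

P(θ) = c + (1 − c) · 1 / (1 + exp(−a(θ − b)))
P(Nadia) = 0.7508  [exponent 0.8460]
P(Ayaan) = 0.8034  [exponent 1.1700]
Difference = 0.7508 − 0.8034 = -0.0526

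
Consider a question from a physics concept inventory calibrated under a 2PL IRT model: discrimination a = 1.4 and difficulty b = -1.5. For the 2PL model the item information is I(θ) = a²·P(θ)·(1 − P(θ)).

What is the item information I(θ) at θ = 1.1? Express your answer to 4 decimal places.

0.0489

P = 1/(1+e^{-3.6400}) = 0.9744
P(1−P) = 0.9744 × 0.0256 = 0.0249
I = a² × P(1−P) = 1.4² × 0.0249 = 0.04886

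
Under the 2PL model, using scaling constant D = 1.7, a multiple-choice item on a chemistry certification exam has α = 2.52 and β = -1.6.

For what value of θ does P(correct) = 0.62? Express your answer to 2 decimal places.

P(θ) = 1 / (1 + exp(−D·α(θ − β)))
logit = ln(0.6200/0.3800) = 0.4895
θ = β + logit/(1.7·α) = -1.6 + 0.4895/4.2840 = -1.4857

-1.49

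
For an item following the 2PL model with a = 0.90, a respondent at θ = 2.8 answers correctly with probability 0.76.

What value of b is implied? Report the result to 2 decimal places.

P(θ) = 1 / (1 + exp(−a(θ − b)))
logit(0.76) = ln(0.76/0.24) = 1.1527
b = θ − logit/(a) = 2.8 − 1.1527/0.9000 = 1.5192

1.52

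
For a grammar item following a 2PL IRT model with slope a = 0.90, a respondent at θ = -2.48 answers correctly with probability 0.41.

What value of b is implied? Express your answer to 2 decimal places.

P(θ) = 1 / (1 + exp(−a(θ − b)))
logit(0.41) = ln(0.41/0.59) = -0.3640
b = θ − logit/(a) = -2.48 − (-0.3640)/0.9000 = -2.0756

-2.08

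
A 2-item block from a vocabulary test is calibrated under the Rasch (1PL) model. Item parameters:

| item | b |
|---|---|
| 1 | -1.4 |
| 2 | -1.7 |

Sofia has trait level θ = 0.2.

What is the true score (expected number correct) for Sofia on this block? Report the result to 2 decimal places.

P(θ) = 1 / (1 + exp(−(θ − b)))
P_1 = 1/(1+e^{-1.6000}) = 0.8320
P_2 = 1/(1+e^{-1.9000}) = 0.8699
E[score] = 0.8320 + 0.8699 = 1.7019

1.70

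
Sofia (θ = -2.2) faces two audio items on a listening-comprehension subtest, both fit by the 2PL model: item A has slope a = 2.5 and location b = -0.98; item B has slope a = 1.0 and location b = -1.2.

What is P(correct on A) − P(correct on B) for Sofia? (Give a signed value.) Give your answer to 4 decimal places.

P(θ) = 1 / (1 + exp(−a(θ − b)))
P_A = 0.0452
P_B = 0.2689
P_A − P_B = -0.2237

-0.2237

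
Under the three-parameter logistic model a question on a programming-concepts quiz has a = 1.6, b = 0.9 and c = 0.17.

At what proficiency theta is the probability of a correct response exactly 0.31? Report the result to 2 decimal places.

P(theta) = c + (1 − c) · 1 / (1 + exp(−a(theta − b)))
Remove guessing floor: (0.31 − 0.17)/(1 − 0.17) = 0.1687
logit = ln(0.1687/0.8313) = -1.5950
theta = b + logit/(a) = 0.9 + (-1.5950)/1.6000 = -0.0969

-0.10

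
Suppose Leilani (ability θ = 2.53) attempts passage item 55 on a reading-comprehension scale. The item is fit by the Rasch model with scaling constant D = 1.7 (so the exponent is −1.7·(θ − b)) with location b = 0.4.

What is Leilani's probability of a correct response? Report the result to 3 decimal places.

0.974

P(θ) = 1 / (1 + exp(−D·(θ − b)))
Exponent: 1.7 × (2.53 − 0.4) = 3.6210
1/(1 + e^{-3.6210}) = 0.9739
P = 0.9739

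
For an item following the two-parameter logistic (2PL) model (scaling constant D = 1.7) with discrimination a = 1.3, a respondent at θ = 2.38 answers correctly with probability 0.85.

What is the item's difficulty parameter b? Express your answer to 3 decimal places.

P(θ) = 1 / (1 + exp(−D·a(θ − b)))
logit(0.85) = ln(0.85/0.15) = 1.7346
b = θ − logit/(1.7·a) = 2.38 − 1.7346/2.2100 = 1.5951

1.595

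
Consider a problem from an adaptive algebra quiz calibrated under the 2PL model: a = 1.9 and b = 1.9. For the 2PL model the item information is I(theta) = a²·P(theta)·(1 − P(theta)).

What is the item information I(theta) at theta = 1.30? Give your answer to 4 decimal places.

0.6628

P = 1/(1+e^{1.1400}) = 0.2423
P(1−P) = 0.2423 × 0.7577 = 0.1836
I = a² × P(1−P) = 1.9² × 0.1836 = 0.66280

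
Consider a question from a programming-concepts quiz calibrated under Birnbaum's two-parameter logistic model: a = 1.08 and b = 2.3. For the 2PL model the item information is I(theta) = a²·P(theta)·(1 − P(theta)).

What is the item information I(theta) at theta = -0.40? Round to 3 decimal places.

0.057

P = 1/(1+e^{2.9160}) = 0.0514
P(1−P) = 0.0514 × 0.9486 = 0.0487
I = a² × P(1−P) = 1.08² × 0.0487 = 0.05684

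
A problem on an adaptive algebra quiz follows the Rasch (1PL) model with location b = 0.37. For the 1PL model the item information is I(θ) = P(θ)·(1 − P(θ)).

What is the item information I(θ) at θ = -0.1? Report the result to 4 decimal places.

0.2367

P = 1/(1+e^{0.4700}) = 0.3846
P(1−P) = 0.3846 × 0.6154 = 0.2367
I = P(1−P) = 0.23669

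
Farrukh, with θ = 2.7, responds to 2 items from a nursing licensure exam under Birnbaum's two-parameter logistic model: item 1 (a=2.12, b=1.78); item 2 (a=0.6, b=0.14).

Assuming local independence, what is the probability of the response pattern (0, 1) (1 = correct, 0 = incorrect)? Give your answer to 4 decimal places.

P(θ) = 1 / (1 + exp(−a(θ − b)))
P_1 = 1/(1+e^{-1.9504}) = 0.8755
P_2 = 1/(1+e^{-1.5360}) = 0.8229
L = (1−P_1) × P_2 = 0.1245 × 0.8229 = 0.10246

0.1025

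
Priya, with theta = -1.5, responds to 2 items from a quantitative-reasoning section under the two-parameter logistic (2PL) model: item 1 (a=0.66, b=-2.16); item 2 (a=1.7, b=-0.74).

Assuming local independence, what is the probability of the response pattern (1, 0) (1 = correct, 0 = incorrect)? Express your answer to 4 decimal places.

0.4763

P(theta) = 1 / (1 + exp(−a(theta − b)))
P_1 = 1/(1+e^{-0.4356}) = 0.6072
P_2 = 1/(1+e^{1.2920}) = 0.2155
L = P_1 × (1−P_2) = 0.6072 × 0.7845 = 0.47635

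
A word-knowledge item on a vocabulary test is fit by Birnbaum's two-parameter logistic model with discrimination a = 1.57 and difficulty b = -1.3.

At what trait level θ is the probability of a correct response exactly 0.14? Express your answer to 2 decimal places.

P(θ) = 1 / (1 + exp(−a(θ − b)))
logit = ln(0.1400/0.8600) = -1.8153
θ = b + logit/(a) = -1.3 + (-1.8153)/1.5700 = -2.4562

-2.46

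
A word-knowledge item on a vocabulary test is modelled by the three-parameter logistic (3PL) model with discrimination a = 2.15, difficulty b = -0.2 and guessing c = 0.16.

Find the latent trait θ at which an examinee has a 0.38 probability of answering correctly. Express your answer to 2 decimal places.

P(θ) = c + (1 − c) · 1 / (1 + exp(−a(θ − b)))
Remove guessing floor: (0.38 − 0.16)/(1 − 0.16) = 0.2619
logit = ln(0.2619/0.7381) = -1.0361
θ = b + logit/(a) = -0.2 + (-1.0361)/2.1500 = -0.6819

-0.68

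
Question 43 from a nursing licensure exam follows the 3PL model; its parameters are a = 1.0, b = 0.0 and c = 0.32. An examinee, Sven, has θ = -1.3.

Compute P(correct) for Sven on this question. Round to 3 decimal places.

P(θ) = c + (1 − c) · 1 / (1 + exp(−a(θ − b)))
Exponent: 1.0 × (-1.3 − 0.0) = -1.3000
1/(1 + e^{1.3000}) = 0.2142
P = 0.32 + 0.68 × 0.2142 = 0.4656

0.466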